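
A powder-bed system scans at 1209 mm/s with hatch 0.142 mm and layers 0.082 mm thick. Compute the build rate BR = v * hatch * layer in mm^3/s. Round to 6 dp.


Rate = 1209 * 0.142 * 0.082 = 14.077596 mm^3/s


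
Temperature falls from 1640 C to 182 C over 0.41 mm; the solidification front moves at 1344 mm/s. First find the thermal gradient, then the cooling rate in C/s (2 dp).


G = (1640-182)/0.41 = 3556.09756098 C/mm
CR = 3556.09756098 * 1344 = 4779395.12 C/s


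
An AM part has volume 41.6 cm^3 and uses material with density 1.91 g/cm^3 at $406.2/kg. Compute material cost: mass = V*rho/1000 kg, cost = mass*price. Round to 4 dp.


Mass = 41.6*1.91/1000 = 0.079456 kg
Cost = 0.079456 * 406.2 = 32.275 $


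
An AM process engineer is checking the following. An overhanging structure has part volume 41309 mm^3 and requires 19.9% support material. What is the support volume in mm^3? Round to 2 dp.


V_support = 41309 * 0.199 = 8220.49 mm^3


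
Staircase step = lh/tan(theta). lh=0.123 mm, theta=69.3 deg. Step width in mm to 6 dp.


step = 0.123 / tan(69.3) = 0.046478 mm


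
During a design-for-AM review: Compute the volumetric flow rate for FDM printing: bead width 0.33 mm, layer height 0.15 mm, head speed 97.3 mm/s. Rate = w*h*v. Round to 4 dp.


Rate = 0.33 * 0.15 * 97.3 = 4.8164 mm^3/s


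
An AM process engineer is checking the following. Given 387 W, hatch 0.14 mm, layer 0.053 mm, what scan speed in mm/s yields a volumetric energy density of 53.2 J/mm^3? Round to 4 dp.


v = 387 / (53.2*0.14*0.053) = 980.3822 mm/s


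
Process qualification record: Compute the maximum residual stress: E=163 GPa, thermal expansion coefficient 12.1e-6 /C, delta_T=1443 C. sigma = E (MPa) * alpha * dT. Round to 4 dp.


sigma = 163*1000 * 12.1e-6 * 1443 = 2846.0289 MPa


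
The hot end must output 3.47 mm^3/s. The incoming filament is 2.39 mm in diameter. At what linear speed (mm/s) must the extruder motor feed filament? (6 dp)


A = pi*(2.39/2)^2 = 4.486273
v = 3.47 / 4.486273 = 0.773471 mm/s


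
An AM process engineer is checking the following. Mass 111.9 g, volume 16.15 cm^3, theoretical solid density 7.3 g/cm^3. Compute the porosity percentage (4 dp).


rho_part = 111.9 / 16.15 = 6.92879257 g/cm^3
Porosity = (1 - 6.92879257/7.3)*100 = 5.085 %


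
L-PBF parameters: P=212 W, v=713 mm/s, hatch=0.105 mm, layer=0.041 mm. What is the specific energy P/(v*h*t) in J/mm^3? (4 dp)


Build rate = 713 * 0.105 * 0.041 = 3.069465 mm^3/s
SE = 212 / 3.069465 = 69.0674 J/mm^3


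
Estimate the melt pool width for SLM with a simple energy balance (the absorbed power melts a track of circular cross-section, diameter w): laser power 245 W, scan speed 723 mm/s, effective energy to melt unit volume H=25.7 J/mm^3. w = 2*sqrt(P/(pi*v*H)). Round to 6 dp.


w = 2*sqrt(245/(pi*723*25.7)) = 0.129569 mm


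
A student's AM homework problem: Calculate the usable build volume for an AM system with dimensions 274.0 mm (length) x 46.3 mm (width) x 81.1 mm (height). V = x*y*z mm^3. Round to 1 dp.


V = 274.0 * 46.3 * 81.1 = 1028850.8 mm^3


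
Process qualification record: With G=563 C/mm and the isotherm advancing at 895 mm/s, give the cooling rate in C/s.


CR = 563 * 895 = 503885 C/s


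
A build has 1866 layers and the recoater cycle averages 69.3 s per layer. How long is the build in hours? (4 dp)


t = 1866 * 69.3 / 3600 = 35.9205 hrs


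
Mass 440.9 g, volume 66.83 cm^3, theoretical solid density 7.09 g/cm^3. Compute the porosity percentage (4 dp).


rho_part = 440.9 / 66.83 = 6.59733653 g/cm^3
Porosity = (1 - 6.59733653/7.09)*100 = 6.9487 %


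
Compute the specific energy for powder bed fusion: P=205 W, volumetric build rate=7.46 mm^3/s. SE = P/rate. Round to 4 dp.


SE = 205 / 7.46 = 27.4799 J/mm^3


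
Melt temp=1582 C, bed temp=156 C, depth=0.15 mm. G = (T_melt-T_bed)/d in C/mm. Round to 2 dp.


G = (1582-156)/0.15 = 9506.67 C/mm


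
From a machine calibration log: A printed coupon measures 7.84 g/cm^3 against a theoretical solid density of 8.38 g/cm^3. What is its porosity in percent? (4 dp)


Porosity = (1-7.84/8.38)*100 = 6.4439 %


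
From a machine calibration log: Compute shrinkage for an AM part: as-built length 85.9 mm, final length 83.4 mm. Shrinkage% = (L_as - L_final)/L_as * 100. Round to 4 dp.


Shrinkage = ((85.9-83.4)/85.9)*100 = 2.9104 %


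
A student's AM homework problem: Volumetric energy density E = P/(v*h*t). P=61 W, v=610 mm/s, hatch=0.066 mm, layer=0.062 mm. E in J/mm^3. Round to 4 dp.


E = 61 / (610*0.066*0.062) = 24.4379 J/mm^3


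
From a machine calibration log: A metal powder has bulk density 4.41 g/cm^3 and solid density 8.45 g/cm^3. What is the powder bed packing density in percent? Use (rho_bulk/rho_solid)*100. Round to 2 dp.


Packing = (4.41/8.45)*100 = 52.19 %


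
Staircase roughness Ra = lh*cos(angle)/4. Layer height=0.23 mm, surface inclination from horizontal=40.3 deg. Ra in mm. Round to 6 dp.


Ra = 0.23 * cos(40.3) / 4 = 0.043853 mm


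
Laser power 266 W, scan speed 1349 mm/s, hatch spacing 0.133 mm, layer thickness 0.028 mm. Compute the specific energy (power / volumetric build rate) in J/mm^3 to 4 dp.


Build rate = 1349 * 0.133 * 0.028 = 5.023676 mm^3/s
SE = 266 / 5.023676 = 52.9493 J/mm^3


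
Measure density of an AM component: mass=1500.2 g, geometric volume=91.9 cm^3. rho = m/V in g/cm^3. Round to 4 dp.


rho = 1500.2 / 91.9 = 16.3243 g/cm^3


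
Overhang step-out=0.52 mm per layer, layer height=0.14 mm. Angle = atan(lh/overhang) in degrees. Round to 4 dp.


angle = atan(0.14/0.52) = 15.0685 degrees


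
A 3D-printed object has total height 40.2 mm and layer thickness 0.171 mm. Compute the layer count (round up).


Layers = ceil(40.2/0.171) = 236


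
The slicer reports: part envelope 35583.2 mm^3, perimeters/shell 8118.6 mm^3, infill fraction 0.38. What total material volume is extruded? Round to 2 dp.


V_infill = (35583.2 - 8118.6) * 0.38 = 10436.55
V_total = 8118.6 + 10436.55 = 18555.15 mm^3


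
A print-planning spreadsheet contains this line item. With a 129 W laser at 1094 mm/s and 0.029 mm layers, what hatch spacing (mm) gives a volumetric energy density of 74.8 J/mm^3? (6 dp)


h = 129 / (74.8*1094*0.029) = 0.054359 mm


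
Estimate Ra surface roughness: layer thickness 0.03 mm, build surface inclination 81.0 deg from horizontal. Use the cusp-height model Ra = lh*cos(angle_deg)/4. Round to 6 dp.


Ra = 0.03 * cos(81.0) / 4 = 0.001173 mm


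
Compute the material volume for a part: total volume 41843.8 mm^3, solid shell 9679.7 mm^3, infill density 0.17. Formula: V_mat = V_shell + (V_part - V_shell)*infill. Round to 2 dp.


V_infill = (41843.8 - 9679.7) * 0.17 = 5467.9
V_total = 9679.7 + 5467.9 = 15147.6 mm^3


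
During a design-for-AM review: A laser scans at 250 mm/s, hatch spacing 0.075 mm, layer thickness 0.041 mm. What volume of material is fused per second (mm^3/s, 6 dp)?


Rate = 250 * 0.075 * 0.041 = 0.76875 mm^3/s


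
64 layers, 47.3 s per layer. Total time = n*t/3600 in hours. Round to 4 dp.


t = 64 * 47.3 / 3600 = 0.8409 hrs


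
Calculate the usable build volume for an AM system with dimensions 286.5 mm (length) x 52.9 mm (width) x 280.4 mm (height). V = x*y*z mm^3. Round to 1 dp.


V = 286.5 * 52.9 * 280.4 = 4249700.3 mm^3


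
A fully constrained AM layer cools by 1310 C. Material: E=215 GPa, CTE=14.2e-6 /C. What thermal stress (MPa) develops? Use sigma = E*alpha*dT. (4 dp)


sigma = 215*1000 * 14.2e-6 * 1310 = 3999.43 MPa


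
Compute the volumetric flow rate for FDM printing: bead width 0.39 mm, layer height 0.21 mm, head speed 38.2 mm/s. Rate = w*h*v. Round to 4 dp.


Rate = 0.39 * 0.21 * 38.2 = 3.1286 mm^3/s


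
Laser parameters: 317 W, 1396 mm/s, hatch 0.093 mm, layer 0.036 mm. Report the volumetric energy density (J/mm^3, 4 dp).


E = 317 / (1396*0.093*0.036) = 67.8248 J/mm^3


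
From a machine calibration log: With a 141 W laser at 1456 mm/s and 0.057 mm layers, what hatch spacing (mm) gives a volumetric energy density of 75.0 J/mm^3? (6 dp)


h = 141 / (75.0*1456*0.057) = 0.022653 mm


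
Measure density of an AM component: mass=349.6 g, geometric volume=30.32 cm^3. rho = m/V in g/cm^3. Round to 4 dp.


rho = 349.6 / 30.32 = 11.5303 g/cm^3


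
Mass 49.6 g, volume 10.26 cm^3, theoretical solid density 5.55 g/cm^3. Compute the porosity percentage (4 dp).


rho_part = 49.6 / 10.26 = 4.83430799 g/cm^3
Porosity = (1 - 4.83430799/5.55)*100 = 12.8954 %


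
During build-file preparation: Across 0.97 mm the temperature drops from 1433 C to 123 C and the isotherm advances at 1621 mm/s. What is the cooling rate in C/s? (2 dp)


G = (1433-123)/0.97 = 1350.51546392 C/mm
CR = 1350.51546392 * 1621 = 2189185.57 C/s


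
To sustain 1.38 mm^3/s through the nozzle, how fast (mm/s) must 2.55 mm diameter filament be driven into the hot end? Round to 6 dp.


A = pi*(2.55/2)^2 = 5.107052
v = 1.38 / 5.107052 = 0.270215 mm/s


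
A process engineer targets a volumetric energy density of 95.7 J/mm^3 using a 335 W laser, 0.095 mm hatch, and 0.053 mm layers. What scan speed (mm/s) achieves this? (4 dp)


v = 335 / (95.7*0.095*0.053) = 695.2378 mm/s


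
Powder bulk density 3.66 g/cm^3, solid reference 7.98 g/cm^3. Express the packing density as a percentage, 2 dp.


Packing = (3.66/7.98)*100 = 45.86 %


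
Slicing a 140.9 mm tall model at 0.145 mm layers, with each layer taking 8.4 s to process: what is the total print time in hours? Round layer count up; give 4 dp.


Layers = ceil(140.9/0.145) = 972
t = 972 * 8.4 / 3600 = 2.268 hrs


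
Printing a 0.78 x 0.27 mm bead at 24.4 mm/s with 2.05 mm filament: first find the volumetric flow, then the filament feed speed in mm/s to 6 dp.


Q = 0.78 * 0.27 * 24.4 = 5.13864 mm^3/s
A_fil = pi*(2.05/2)^2 = 3.30063578 mm^2
v_feed = 5.13864 / 3.30063578 = 1.556864 mm/s


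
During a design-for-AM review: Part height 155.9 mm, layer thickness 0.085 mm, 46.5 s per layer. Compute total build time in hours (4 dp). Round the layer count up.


Layers = ceil(155.9/0.085) = 1835
t = 1835 * 46.5 / 3600 = 23.7021 hrs


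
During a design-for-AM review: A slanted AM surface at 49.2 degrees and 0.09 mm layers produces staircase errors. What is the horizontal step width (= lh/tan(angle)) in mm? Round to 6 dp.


step = 0.09 / tan(49.2) = 0.077686 mm


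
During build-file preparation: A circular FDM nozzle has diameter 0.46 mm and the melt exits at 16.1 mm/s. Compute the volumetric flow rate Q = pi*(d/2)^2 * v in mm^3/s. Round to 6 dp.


A = pi*(0.46/2)^2 = 0.16619025 mm^2
Q = 0.16619025 * 16.1 = 2.675663 mm^3/s


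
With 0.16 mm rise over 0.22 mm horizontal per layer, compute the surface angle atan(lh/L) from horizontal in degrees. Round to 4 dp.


angle = atan(0.16/0.22) = 36.0274 degrees


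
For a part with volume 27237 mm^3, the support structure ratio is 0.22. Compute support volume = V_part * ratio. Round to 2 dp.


V_support = 27237 * 0.22 = 5992.14 mm^3


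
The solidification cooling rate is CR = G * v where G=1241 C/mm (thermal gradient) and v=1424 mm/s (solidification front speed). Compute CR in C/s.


CR = 1241 * 1424 = 1767184 C/s


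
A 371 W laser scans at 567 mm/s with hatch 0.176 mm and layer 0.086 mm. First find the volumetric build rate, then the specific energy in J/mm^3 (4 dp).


Build rate = 567 * 0.176 * 0.086 = 8.582112 mm^3/s
SE = 371 / 8.582112 = 43.2295 J/mm^3


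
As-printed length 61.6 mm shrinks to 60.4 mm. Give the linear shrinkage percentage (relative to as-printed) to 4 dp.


Shrinkage = ((61.6-60.4)/61.6)*100 = 1.9481 %


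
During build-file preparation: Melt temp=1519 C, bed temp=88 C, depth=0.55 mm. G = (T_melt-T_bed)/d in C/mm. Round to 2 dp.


G = (1519-88)/0.55 = 2601.82 C/mm


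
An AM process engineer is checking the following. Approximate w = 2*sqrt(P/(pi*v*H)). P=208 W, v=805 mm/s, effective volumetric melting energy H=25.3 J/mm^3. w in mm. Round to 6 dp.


w = 2*sqrt(208/(pi*805*25.3)) = 0.114032 mm


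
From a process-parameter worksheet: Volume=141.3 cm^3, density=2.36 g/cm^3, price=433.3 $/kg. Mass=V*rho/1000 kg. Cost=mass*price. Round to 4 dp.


Mass = 141.3*2.36/1000 = 0.333468 kg
Cost = 0.333468 * 433.3 = 144.4917 $


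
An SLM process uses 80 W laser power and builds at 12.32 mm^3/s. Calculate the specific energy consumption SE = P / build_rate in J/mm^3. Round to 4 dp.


SE = 80 / 12.32 = 6.4935 J/mm^3


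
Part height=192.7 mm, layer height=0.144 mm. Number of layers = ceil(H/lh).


Layers = ceil(192.7/0.144) = 1339


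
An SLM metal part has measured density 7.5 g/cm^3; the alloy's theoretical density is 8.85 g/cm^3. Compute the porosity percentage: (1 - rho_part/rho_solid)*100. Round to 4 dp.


Porosity = (1-7.5/8.85)*100 = 15.2542 %


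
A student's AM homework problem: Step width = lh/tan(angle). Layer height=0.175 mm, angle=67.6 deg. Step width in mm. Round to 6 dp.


step = 0.175 / tan(67.6) = 0.07213 mm


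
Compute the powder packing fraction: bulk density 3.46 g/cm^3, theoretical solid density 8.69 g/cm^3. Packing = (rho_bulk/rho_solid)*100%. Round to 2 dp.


Packing = (3.46/8.69)*100 = 39.82 %


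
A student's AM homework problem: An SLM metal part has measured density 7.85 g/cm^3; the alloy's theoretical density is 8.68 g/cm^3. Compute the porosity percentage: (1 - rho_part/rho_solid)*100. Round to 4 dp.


Porosity = (1-7.85/8.68)*100 = 9.5622 %


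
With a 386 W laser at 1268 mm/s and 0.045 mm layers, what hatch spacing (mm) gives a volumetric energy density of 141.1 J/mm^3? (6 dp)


h = 386 / (141.1*1268*0.045) = 0.047943 mm


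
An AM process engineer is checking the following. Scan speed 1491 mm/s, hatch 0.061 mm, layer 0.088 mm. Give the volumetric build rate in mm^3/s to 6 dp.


Rate = 1491 * 0.061 * 0.088 = 8.003688 mm^3/s


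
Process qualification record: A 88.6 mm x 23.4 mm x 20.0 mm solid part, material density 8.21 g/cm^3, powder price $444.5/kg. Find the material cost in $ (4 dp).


V = 88.6 * 23.4 * 20.0 = 41464.8 mm^3 = 41.4648 cm^3
Mass = 41.4648 * 8.21 / 1000 = 0.34042601 kg
Cost = 0.34042601 * 444.5 = 151.3194 $


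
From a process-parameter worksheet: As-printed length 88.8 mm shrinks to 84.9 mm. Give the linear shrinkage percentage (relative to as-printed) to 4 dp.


Shrinkage = ((88.8-84.9)/88.8)*100 = 4.3919 %


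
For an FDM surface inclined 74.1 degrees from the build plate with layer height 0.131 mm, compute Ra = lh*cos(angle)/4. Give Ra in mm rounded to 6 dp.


Ra = 0.131 * cos(74.1) / 4 = 0.008972 mm


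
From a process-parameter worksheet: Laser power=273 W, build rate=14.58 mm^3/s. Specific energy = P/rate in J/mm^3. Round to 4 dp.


SE = 273 / 14.58 = 18.7243 J/mm^3


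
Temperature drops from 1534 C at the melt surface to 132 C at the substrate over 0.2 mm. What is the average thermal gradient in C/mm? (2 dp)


G = (1534-132)/0.2 = 7010.0 C/mm


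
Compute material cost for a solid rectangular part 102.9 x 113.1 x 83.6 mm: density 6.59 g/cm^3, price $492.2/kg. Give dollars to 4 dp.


V = 102.9 * 113.1 * 83.6 = 972935.964 mm^3 = 972.935964 cm^3
Mass = 972.935964 * 6.59 / 1000 = 6.411648 kg
Cost = 6.411648 * 492.2 = 3155.8131 $


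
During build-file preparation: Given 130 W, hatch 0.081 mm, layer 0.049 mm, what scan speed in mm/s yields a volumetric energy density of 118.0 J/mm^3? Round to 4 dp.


v = 130 / (118.0*0.081*0.049) = 277.5749 mm/s


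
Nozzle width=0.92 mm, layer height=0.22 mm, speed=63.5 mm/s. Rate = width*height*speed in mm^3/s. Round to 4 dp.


Rate = 0.92 * 0.22 * 63.5 = 12.8524 mm^3/s


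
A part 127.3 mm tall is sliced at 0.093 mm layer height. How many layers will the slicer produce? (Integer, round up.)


Layers = ceil(127.3/0.093) = 1369


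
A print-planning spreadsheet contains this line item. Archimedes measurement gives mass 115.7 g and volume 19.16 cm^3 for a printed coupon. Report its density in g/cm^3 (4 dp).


rho = 115.7 / 19.16 = 6.0386 g/cm^3


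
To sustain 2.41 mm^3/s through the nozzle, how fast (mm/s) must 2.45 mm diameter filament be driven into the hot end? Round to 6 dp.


A = pi*(2.45/2)^2 = 4.714352
v = 2.41 / 4.714352 = 0.511205 mm/s


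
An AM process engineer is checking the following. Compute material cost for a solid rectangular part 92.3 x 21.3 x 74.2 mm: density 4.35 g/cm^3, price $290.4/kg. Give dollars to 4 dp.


V = 92.3 * 21.3 * 74.2 = 145876.458 mm^3 = 145.876458 cm^3
Mass = 145.876458 * 4.35 / 1000 = 0.63456259 kg
Cost = 0.63456259 * 290.4 = 184.277 $


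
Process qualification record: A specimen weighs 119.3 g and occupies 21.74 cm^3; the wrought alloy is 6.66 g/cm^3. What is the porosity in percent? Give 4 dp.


rho_part = 119.3 / 21.74 = 5.4875805 g/cm^3
Porosity = (1 - 5.4875805/6.66)*100 = 17.6039 %


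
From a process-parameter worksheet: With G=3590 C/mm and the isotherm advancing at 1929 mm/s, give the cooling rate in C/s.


CR = 3590 * 1929 = 6925110 C/s


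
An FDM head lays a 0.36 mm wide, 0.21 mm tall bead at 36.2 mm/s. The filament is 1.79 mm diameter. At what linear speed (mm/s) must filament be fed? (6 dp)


Q = 0.36 * 0.21 * 36.2 = 2.73672 mm^3/s
A_fil = pi*(1.79/2)^2 = 2.51649426 mm^2
v_feed = 2.73672 / 2.51649426 = 1.087513 mm/s


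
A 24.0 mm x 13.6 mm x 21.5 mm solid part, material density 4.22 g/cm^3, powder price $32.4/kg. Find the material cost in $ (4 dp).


V = 24.0 * 13.6 * 21.5 = 7017.6 mm^3 = 7.0176 cm^3
Mass = 7.0176 * 4.22 / 1000 = 0.02961427 kg
Cost = 0.02961427 * 32.4 = 0.9595 $


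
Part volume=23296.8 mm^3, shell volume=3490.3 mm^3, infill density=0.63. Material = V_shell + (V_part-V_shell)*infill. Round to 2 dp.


V_infill = (23296.8 - 3490.3) * 0.63 = 12478.1
V_total = 3490.3 + 12478.1 = 15968.4 mm^3


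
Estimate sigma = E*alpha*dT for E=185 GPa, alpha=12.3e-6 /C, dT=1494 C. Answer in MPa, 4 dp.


sigma = 185*1000 * 12.3e-6 * 1494 = 3399.597 MPa


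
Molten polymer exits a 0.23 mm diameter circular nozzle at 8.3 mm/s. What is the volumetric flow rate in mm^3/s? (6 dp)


A = pi*(0.23/2)^2 = 0.04154756 mm^2
Q = 0.04154756 * 8.3 = 0.344845 mm^3/s


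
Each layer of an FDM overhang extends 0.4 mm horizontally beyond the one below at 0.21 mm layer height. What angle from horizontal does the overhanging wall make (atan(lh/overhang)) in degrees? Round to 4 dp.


angle = atan(0.21/0.4) = 27.6995 degrees


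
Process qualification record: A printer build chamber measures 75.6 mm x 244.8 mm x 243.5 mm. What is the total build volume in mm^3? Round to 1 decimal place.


V = 75.6 * 244.8 * 243.5 = 4506425.3 mm^3


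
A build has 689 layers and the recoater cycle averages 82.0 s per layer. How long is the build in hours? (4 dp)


t = 689 * 82.0 / 3600 = 15.6939 hrs


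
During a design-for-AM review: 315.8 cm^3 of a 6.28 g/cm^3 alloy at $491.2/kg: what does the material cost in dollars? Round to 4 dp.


Mass = 315.8*6.28/1000 = 1.983224 kg
Cost = 1.983224 * 491.2 = 974.1596 $


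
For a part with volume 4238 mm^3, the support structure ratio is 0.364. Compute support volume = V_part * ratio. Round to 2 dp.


V_support = 4238 * 0.364 = 1542.63 mm^3


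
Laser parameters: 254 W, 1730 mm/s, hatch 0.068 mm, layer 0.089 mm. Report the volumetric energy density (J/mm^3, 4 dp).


E = 254 / (1730*0.068*0.089) = 24.2599 J/mm^3


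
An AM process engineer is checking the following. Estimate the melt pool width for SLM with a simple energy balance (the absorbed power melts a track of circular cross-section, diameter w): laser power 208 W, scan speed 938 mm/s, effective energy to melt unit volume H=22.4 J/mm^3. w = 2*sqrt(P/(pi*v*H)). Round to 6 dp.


w = 2*sqrt(208/(pi*938*22.4)) = 0.112269 mm


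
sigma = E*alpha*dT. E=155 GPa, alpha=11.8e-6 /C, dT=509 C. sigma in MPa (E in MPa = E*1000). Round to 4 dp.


sigma = 155*1000 * 11.8e-6 * 509 = 930.961 MPa


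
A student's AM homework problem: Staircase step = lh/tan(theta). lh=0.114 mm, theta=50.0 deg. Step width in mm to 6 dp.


step = 0.114 / tan(50.0) = 0.095657 mm


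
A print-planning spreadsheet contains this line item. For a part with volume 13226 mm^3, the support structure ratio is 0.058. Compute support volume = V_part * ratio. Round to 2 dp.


V_support = 13226 * 0.058 = 767.11 mm^3


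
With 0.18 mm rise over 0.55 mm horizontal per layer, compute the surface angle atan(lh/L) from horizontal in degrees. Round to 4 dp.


angle = atan(0.18/0.55) = 18.1219 degrees


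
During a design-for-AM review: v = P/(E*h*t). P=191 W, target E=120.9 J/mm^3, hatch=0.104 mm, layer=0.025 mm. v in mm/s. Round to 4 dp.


v = 191 / (120.9*0.104*0.025) = 607.6223 mm/s


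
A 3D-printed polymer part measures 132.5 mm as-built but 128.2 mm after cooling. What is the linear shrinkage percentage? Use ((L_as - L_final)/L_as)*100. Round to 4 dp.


Shrinkage = ((132.5-128.2)/132.5)*100 = 3.2453 %


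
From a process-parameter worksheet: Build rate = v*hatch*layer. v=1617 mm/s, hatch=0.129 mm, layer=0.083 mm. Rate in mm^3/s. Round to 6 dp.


Rate = 1617 * 0.129 * 0.083 = 17.313219 mm^3/s


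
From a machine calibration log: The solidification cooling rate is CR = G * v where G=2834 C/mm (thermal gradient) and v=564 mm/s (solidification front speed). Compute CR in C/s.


CR = 2834 * 564 = 1598376 C/s


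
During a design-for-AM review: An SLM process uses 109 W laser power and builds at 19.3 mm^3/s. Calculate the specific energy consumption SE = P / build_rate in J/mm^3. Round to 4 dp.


SE = 109 / 19.3 = 5.6477 J/mm^3


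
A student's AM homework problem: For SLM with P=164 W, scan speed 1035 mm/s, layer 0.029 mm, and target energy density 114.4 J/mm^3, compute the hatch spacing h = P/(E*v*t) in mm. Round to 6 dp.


h = 164 / (114.4*1035*0.029) = 0.047762 mm


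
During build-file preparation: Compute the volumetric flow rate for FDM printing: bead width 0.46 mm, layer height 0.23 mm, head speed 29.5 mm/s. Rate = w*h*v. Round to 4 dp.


Rate = 0.46 * 0.23 * 29.5 = 3.1211 mm^3/s


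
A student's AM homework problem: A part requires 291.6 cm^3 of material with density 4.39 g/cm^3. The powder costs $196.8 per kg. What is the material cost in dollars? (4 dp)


Mass = 291.6*4.39/1000 = 1.280124 kg
Cost = 1.280124 * 196.8 = 251.9284 $


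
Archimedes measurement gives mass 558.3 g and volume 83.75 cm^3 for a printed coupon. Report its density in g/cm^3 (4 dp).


rho = 558.3 / 83.75 = 6.6663 g/cm^3


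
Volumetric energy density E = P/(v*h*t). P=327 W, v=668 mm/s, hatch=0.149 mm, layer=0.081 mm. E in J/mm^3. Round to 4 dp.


E = 327 / (668*0.149*0.081) = 40.5602 J/mm^3


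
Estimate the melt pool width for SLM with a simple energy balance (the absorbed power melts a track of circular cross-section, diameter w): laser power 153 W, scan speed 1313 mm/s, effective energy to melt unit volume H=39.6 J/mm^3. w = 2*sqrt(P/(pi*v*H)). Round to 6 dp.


w = 2*sqrt(153/(pi*1313*39.6)) = 0.06121 mm


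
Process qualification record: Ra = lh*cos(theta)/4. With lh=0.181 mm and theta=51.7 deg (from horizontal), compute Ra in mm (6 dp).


Ra = 0.181 * cos(51.7) / 4 = 0.028045 mm


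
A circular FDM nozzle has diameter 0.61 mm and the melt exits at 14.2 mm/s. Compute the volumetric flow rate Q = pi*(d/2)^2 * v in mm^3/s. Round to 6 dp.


A = pi*(0.61/2)^2 = 0.29224666 mm^2
Q = 0.29224666 * 14.2 = 4.149903 mm^3/s


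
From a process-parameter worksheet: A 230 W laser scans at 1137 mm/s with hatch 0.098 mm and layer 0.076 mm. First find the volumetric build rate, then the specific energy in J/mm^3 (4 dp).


Build rate = 1137 * 0.098 * 0.076 = 8.468376 mm^3/s
SE = 230 / 8.468376 = 27.1599 J/mm^3


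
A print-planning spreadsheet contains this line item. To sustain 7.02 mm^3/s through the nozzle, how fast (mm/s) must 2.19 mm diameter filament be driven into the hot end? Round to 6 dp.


A = pi*(2.19/2)^2 = 3.766848
v = 7.02 / 3.766848 = 1.863627 mm/s


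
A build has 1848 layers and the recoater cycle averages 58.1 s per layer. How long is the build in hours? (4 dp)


t = 1848 * 58.1 / 3600 = 29.8247 hrs


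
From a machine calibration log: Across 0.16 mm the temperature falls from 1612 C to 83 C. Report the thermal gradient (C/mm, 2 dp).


G = (1612-83)/0.16 = 9556.25 C/mm


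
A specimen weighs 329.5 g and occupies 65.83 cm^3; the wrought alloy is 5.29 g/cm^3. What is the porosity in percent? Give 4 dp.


rho_part = 329.5 / 65.83 = 5.00531672 g/cm^3
Porosity = (1 - 5.00531672/5.29)*100 = 5.3815 %


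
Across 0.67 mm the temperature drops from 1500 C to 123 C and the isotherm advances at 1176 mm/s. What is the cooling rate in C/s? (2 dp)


G = (1500-123)/0.67 = 2055.2238806 C/mm
CR = 2055.2238806 * 1176 = 2416943.28 C/s


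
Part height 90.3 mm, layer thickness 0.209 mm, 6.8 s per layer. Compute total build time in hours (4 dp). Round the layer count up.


Layers = ceil(90.3/0.209) = 433
t = 433 * 6.8 / 3600 = 0.8179 hrs


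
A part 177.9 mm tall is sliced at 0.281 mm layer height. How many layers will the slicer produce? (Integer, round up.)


Layers = ceil(177.9/0.281) = 634


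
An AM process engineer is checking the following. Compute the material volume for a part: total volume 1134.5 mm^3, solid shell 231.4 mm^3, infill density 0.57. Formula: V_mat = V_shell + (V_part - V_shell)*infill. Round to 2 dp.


V_infill = (1134.5 - 231.4) * 0.57 = 514.77
V_total = 231.4 + 514.77 = 746.17 mm^3


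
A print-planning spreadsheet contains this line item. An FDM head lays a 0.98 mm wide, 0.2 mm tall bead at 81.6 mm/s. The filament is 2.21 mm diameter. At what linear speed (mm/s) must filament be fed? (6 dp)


Q = 0.98 * 0.2 * 81.6 = 15.9936 mm^3/s
A_fil = pi*(2.21/2)^2 = 3.83596317 mm^2
v_feed = 15.9936 / 3.83596317 = 4.169383 mm/s


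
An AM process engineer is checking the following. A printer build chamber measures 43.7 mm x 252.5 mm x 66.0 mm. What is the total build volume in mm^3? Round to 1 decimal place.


V = 43.7 * 252.5 * 66.0 = 728260.5 mm^3


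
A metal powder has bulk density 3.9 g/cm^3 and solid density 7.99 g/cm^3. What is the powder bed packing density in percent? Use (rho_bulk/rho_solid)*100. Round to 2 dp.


Packing = (3.9/7.99)*100 = 48.81 %


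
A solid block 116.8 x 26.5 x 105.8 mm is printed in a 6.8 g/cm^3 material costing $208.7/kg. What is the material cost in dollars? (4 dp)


V = 116.8 * 26.5 * 105.8 = 327472.16 mm^3 = 327.47216 cm^3
Mass = 327.47216 * 6.8 / 1000 = 2.22681069 kg
Cost = 2.22681069 * 208.7 = 464.7354 $


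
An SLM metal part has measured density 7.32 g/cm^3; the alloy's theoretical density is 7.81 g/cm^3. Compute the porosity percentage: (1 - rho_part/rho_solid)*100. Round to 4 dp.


Porosity = (1-7.32/7.81)*100 = 6.274 %


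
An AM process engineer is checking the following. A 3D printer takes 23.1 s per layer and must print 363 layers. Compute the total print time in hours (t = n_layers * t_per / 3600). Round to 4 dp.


t = 363 * 23.1 / 3600 = 2.3293 hrs


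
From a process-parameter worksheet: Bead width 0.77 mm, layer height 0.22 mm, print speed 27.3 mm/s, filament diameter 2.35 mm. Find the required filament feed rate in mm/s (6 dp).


Q = 0.77 * 0.22 * 27.3 = 4.62462 mm^3/s
A_fil = pi*(2.35/2)^2 = 4.33736136 mm^2
v_feed = 4.62462 / 4.33736136 = 1.066229 mm/s


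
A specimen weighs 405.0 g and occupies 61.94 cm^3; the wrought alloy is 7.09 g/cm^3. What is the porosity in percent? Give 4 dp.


rho_part = 405.0 / 61.94 = 6.53858573 g/cm^3
Porosity = (1 - 6.53858573/7.09)*100 = 7.7774 %


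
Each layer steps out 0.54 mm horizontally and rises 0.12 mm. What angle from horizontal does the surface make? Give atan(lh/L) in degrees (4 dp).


angle = atan(0.12/0.54) = 12.5288 degrees


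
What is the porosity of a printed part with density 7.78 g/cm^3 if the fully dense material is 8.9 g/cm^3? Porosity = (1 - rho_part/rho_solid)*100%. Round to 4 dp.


Porosity = (1-7.78/8.9)*100 = 12.5843 %


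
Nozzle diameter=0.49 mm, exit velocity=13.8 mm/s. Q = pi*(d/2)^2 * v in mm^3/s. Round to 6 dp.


A = pi*(0.49/2)^2 = 0.1885741 mm^2
Q = 0.1885741 * 13.8 = 2.602323 mm^3/s


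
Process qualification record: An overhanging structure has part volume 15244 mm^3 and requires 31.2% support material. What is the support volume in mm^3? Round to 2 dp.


V_support = 15244 * 0.312 = 4756.13 mm^3


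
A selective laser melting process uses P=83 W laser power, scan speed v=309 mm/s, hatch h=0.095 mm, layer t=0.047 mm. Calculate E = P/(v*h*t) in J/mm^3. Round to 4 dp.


E = 83 / (309*0.095*0.047) = 60.1587 J/mm^3


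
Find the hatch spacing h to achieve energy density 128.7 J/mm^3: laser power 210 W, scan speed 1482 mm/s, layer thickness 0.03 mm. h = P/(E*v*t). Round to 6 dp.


h = 210 / (128.7*1482*0.03) = 0.0367 mm


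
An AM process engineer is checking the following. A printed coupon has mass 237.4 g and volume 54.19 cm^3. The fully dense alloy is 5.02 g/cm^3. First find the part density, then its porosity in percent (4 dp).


rho_part = 237.4 / 54.19 = 4.38088208 g/cm^3
Porosity = (1 - 4.38088208/5.02)*100 = 12.7314 %


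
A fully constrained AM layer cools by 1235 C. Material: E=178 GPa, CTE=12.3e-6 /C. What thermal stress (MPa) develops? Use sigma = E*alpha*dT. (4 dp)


sigma = 178*1000 * 12.3e-6 * 1235 = 2703.909 MPa


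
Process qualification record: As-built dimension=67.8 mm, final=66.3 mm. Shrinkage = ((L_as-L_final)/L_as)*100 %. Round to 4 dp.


Shrinkage = ((67.8-66.3)/67.8)*100 = 2.2124 %


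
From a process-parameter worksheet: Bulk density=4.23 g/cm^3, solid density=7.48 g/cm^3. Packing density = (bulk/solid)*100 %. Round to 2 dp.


Packing = (4.23/7.48)*100 = 56.55 %


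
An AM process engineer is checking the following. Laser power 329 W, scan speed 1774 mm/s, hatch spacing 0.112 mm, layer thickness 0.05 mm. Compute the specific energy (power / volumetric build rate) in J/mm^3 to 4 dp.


Build rate = 1774 * 0.112 * 0.05 = 9.9344 mm^3/s
SE = 329 / 9.9344 = 33.1172 J/mm^3


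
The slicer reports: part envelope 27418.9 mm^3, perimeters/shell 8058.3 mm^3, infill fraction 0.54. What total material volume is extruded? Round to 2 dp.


V_infill = (27418.9 - 8058.3) * 0.54 = 10454.72
V_total = 8058.3 + 10454.72 = 18513.02 mm^3


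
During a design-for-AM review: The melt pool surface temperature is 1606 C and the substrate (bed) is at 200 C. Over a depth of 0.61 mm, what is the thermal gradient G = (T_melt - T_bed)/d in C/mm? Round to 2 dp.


G = (1606-200)/0.61 = 2304.92 C/mm


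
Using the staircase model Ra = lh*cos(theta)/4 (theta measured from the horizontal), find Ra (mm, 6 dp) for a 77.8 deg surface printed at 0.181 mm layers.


Ra = 0.181 * cos(77.8) / 4 = 0.009562 mm


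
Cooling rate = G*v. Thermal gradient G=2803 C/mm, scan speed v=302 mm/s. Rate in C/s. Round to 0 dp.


CR = 2803 * 302 = 846506 C/s


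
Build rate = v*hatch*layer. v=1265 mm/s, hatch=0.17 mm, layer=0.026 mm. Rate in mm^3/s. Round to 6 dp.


Rate = 1265 * 0.17 * 0.026 = 5.5913 mm^3/s


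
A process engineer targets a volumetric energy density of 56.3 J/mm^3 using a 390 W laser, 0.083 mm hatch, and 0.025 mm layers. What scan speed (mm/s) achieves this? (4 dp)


v = 390 / (56.3*0.083*0.025) = 3338.398 mm/s


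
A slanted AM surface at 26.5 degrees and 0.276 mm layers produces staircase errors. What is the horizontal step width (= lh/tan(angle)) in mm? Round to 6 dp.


step = 0.276 / tan(26.5) = 0.55357 mm


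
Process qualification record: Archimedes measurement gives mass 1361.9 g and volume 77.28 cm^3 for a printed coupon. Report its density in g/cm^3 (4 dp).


rho = 1361.9 / 77.28 = 17.6229 g/cm^3


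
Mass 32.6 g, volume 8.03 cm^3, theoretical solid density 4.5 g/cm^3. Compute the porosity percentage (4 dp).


rho_part = 32.6 / 8.03 = 4.05977584 g/cm^3
Porosity = (1 - 4.05977584/4.5)*100 = 9.7828 %


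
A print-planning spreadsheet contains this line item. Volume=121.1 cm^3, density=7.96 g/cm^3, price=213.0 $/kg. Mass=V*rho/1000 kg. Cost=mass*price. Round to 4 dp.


Mass = 121.1*7.96/1000 = 0.963956 kg
Cost = 0.963956 * 213.0 = 205.3226 $


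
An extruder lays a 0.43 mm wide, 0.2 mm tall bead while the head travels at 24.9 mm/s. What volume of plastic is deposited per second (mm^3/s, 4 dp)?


Rate = 0.43 * 0.2 * 24.9 = 2.1414 mm^3/s


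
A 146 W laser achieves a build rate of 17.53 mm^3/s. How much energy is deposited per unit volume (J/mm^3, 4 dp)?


SE = 146 / 17.53 = 8.3286 J/mm^3


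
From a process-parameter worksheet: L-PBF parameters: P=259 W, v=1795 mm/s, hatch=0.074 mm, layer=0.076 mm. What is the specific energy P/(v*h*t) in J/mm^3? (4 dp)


Build rate = 1795 * 0.074 * 0.076 = 10.09508 mm^3/s
SE = 259 / 10.09508 = 25.6561 J/mm^3


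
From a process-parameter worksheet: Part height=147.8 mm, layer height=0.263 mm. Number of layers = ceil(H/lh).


Layers = ceil(147.8/0.263) = 562


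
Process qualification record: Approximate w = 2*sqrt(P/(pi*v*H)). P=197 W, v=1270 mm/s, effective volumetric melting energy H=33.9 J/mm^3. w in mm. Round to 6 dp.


w = 2*sqrt(197/(pi*1270*33.9)) = 0.076328 mm


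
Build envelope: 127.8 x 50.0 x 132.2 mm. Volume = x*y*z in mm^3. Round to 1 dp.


V = 127.8 * 50.0 * 132.2 = 844758.0 mm^3


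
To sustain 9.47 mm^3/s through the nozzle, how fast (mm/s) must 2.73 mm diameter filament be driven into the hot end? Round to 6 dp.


A = pi*(2.73/2)^2 = 5.853494
v = 9.47 / 5.853494 = 1.617837 mm/s


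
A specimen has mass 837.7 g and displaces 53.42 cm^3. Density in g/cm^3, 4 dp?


rho = 837.7 / 53.42 = 15.6814 g/cm^3


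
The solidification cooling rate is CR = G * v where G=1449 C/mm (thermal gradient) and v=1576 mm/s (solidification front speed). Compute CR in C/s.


CR = 1449 * 1576 = 2283624 C/s


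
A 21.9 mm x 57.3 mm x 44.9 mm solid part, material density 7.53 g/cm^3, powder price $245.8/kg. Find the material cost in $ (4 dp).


V = 21.9 * 57.3 * 44.9 = 56343.663 mm^3 = 56.343663 cm^3
Mass = 56.343663 * 7.53 / 1000 = 0.42426778 kg
Cost = 0.42426778 * 245.8 = 104.285 $


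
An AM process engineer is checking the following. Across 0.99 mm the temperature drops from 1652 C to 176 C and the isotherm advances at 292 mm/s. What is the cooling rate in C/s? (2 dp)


G = (1652-176)/0.99 = 1490.90909091 C/mm
CR = 1490.90909091 * 292 = 435345.45 C/s


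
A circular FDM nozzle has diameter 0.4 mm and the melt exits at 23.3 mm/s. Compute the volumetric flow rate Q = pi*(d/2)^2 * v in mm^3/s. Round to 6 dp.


A = pi*(0.4/2)^2 = 0.12566371 mm^2
Q = 0.12566371 * 23.3 = 2.927964 mm^3/s


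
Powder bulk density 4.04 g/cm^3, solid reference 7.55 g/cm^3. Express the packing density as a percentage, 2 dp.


Packing = (4.04/7.55)*100 = 53.51 %


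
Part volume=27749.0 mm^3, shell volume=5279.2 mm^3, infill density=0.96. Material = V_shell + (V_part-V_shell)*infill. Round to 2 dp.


V_infill = (27749.0 - 5279.2) * 0.96 = 21571.01
V_total = 5279.2 + 21571.01 = 26850.21 mm^3


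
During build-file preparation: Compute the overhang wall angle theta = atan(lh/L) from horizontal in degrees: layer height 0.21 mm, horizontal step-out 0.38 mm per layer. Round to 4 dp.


angle = atan(0.21/0.38) = 28.9264 degrees


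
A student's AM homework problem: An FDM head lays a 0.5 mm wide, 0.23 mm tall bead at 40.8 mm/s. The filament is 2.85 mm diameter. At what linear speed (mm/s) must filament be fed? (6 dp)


Q = 0.5 * 0.23 * 40.8 = 4.692 mm^3/s
A_fil = pi*(2.85/2)^2 = 6.37939658 mm^2
v_feed = 4.692 / 6.37939658 = 0.735493 mm/s


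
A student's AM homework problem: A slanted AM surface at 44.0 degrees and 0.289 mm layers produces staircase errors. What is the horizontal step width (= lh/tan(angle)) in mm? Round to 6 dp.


step = 0.289 / tan(44.0) = 0.299268 mm


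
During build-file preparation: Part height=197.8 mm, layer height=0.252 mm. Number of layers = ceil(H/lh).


Layers = ceil(197.8/0.252) = 785


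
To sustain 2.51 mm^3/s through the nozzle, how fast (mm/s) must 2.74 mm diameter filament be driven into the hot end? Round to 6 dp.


A = pi*(2.74/2)^2 = 5.896455
v = 2.51 / 5.896455 = 0.425679 mm/s


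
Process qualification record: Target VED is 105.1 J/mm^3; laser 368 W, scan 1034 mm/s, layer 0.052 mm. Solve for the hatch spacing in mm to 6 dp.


h = 368 / (105.1*1034*0.052) = 0.065121 mm


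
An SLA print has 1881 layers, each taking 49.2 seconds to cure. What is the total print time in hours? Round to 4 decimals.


t = 1881 * 49.2 / 3600 = 25.707 hrs


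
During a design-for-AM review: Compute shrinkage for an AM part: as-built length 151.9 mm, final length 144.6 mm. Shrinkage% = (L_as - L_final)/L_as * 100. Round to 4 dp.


Shrinkage = ((151.9-144.6)/151.9)*100 = 4.8058 %


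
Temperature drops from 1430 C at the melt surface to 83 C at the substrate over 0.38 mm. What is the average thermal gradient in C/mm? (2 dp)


G = (1430-83)/0.38 = 3544.74 C/mm


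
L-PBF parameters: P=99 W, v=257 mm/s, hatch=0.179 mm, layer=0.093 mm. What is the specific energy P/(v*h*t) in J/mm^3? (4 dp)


Build rate = 257 * 0.179 * 0.093 = 4.278279 mm^3/s
SE = 99 / 4.278279 = 23.1401 J/mm^3


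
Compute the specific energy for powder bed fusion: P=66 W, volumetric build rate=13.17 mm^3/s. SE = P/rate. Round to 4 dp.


SE = 66 / 13.17 = 5.0114 J/mm^3


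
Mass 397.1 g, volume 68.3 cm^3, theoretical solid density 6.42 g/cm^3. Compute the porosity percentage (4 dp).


rho_part = 397.1 / 68.3 = 5.81405564 g/cm^3
Porosity = (1 - 5.81405564/6.42)*100 = 9.4384 %


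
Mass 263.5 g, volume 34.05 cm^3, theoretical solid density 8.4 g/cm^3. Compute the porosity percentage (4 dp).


rho_part = 263.5 / 34.05 = 7.73861968 g/cm^3
Porosity = (1 - 7.73861968/8.4)*100 = 7.8736 %


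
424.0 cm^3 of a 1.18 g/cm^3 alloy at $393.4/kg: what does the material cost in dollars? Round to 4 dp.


Mass = 424.0*1.18/1000 = 0.50032 kg
Cost = 0.50032 * 393.4 = 196.8259 $


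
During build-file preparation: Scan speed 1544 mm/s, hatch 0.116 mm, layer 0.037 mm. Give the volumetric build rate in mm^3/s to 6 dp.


Rate = 1544 * 0.116 * 0.037 = 6.626848 mm^3/s


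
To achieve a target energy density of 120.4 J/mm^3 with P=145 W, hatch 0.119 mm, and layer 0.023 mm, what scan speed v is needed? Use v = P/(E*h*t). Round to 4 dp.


v = 145 / (120.4*0.119*0.023) = 440.0142 mm/s


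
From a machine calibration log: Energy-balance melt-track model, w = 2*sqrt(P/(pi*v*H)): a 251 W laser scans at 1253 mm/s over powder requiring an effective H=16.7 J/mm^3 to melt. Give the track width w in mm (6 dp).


w = 2*sqrt(251/(pi*1253*16.7)) = 0.123583 mm


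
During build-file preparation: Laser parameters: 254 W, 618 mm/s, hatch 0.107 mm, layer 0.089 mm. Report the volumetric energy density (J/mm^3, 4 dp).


E = 254 / (618*0.107*0.089) = 43.159 J/mm^3


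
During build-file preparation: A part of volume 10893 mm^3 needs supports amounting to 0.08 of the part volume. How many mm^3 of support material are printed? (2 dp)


V_support = 10893 * 0.08 = 871.44 mm^3


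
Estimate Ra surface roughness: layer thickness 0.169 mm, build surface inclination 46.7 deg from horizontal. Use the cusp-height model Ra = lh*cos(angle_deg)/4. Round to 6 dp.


Ra = 0.169 * cos(46.7) / 4 = 0.028976 mm


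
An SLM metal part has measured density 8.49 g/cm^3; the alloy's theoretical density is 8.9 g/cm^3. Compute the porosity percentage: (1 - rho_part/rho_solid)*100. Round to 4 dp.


Porosity = (1-8.49/8.9)*100 = 4.6067 %
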